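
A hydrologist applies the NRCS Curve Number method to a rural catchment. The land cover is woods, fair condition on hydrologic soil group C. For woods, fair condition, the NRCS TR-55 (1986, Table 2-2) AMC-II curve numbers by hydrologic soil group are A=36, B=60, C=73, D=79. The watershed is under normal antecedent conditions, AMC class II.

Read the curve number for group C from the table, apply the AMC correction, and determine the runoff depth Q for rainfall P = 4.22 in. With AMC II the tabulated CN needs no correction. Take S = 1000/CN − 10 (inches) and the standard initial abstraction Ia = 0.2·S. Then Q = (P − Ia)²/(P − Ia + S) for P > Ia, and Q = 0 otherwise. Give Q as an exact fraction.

NRCS table: woods, fair condition, soil group C → CN(II) = 73
CN(II) = 73; AMC II needs no correction.
S = 1000/73 − 10 = 270/73 in ≈ 3.699 in
Initial abstraction Ia = S/5 = (270/73)/5 = 54/73 ≈ 0.740 in
Since P=4.220 > Ia=0.740: effective rainfall P−Ia = 12703/3650 in
Runoff Q = (P−Ia)²/(P−Ia+S) = (3.480)²/(3.480+3.699) = 161366209/95640950 ≈ 1.687 in

Q = 161366209/95640950 in ≈ 1.687 in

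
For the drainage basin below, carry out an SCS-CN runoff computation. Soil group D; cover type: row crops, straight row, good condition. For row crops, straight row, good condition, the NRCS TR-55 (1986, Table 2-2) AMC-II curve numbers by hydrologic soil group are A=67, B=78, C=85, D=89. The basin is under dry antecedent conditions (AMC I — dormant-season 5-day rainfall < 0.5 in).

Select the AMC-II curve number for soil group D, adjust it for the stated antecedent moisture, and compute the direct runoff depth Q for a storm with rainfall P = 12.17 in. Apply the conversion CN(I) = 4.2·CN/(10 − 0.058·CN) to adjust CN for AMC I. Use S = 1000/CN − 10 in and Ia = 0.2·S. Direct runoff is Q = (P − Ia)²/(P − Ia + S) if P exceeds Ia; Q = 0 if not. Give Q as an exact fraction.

Q = 4685376272329/507353693700 in ≈ 9.235 in

NRCS table: row crops, straight row, good condition, soil group D → CN(II) = 89
CN(I) from CN(II)=89: (4.2·89)/(10 − 0.058·89) = 186900/2419 ≈ 77.263
S = 1000/(186900/2419) − 10 = 5500/1869 in ≈ 2.943 in
Initial abstraction Ia = S/5 = (5500/1869)/5 = 1100/1869 ≈ 0.589 in
P − Ia = 12.170 − 0.589 = 2164573/186900 ≈ 11.581 in (> 0, runoff occurs)
Runoff Q = (P−Ia)²/(P−Ia+S) = (11.581)²/(11.581+2.943) = 4685376272329/507353693700 ≈ 9.235 in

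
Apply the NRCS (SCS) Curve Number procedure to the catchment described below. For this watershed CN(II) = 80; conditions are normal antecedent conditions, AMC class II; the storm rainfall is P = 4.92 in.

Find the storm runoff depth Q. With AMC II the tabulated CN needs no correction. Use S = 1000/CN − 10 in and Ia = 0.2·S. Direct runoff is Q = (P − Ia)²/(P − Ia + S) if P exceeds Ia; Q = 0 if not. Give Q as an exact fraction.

Q = 48841/17300 in ≈ 2.823 in

AMC II — tabulated CN = 80 applies directly.
Max retention: S = 1000/80 − 10 = 5/2 in (≈ 2.500 in)
Initial abstraction Ia = S/5 = (5/2)/5 = 1/2 ≈ 0.500 in
Excess rainfall: 4.920 − 0.500 = 4.420 in; P > Ia so Q > 0
Q = (221/50)²/((221/50) + 5/2) = (48841/2500)/(173/25) = 48841/17300 in ≈ 2.823 in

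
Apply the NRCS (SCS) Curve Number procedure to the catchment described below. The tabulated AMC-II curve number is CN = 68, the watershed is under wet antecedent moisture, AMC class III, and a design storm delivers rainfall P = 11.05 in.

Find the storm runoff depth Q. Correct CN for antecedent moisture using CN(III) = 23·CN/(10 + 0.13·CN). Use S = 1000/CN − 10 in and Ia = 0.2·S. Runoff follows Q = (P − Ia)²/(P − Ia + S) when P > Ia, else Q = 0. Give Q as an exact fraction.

Q = 6924070521/775830020 in ≈ 8.925 in

CN(III) from CN(II)=68: (23·68)/(10 + 0.13·68) = 39100/471 ≈ 83.015
Max retention: S = 1000/(39100/471) − 10 = 800/391 in (≈ 2.046 in)
Initial abstraction Ia = S/5 = (800/391)/5 = 160/391 ≈ 0.409 in
Excess rainfall: 11.050 − 0.409 = 10.641 in; P > Ia so Q > 0
Runoff Q = (P−Ia)²/(P−Ia+S) = (10.641)²/(10.641+2.046) = 6924070521/775830020 ≈ 8.925 in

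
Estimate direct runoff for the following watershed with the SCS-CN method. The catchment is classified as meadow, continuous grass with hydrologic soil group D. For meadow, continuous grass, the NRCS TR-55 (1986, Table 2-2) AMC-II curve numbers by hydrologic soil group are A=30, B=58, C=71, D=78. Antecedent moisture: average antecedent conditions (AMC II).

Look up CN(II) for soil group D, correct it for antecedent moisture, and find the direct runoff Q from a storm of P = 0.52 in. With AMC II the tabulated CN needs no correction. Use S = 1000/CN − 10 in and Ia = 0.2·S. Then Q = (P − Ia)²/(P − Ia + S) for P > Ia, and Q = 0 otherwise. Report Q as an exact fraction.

NRCS table: meadow, continuous grass, soil group D → CN(II) = 78
Average conditions: CN = 78 (no AMC adjustment).
Retention S: 1000/CN − 10 with CN=78.000 → S = 110/39 ≈ 2.821 in
Initial abstraction Ia = S/5 = (110/39)/5 = 22/39 ≈ 0.564 in
P = 0.520 ≤ Ia = 0.564 in: entire storm abstracted, Q = 0.

Q = 0 in ≈ 0.000 in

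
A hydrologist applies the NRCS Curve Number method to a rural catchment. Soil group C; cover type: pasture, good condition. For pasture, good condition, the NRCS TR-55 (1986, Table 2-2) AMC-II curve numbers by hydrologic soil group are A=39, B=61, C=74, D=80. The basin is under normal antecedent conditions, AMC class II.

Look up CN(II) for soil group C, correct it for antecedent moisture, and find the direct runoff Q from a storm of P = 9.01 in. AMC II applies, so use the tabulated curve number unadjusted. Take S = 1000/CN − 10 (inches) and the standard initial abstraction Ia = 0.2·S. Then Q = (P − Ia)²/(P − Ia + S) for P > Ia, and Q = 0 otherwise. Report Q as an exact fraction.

Q = 944763169/161826900 in ≈ 5.838 in

NRCS table: pasture, good condition, soil group C → CN(II) = 74
AMC II — tabulated CN = 74 applies directly.
Max retention: S = 1000/74 − 10 = 130/37 in (≈ 3.514 in)
Initial abstraction Ia = S/5 = (130/37)/5 = 26/37 ≈ 0.703 in
Excess rainfall: 9.010 − 0.703 = 8.307 in; P > Ia so Q > 0
Runoff Q = (P−Ia)²/(P−Ia+S) = (8.307)²/(8.307+3.514) = 944763169/161826900 ≈ 5.838 in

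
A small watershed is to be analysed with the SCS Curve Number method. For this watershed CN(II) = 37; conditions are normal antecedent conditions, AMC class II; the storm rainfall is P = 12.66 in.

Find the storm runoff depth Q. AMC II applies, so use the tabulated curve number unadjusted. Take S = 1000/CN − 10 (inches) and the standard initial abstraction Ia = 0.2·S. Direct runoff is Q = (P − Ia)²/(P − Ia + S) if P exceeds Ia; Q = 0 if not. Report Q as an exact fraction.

CN(II) = 37; AMC II needs no correction.
Max retention: S = 1000/37 − 10 = 630/37 in (≈ 17.027 in)
Ia = 0.2·(630/37) = 126/37 in ≈ 3.405 in
Since P=12.660 > Ia=3.405: effective rainfall P−Ia = 17121/1850 in
Q = (17121/1850)²/((17121/1850) + 630/37) = (293128641/3422500)/(48621/1850) = 97709547/29982950 in ≈ 3.259 in

Q = 97709547/29982950 in ≈ 3.259 in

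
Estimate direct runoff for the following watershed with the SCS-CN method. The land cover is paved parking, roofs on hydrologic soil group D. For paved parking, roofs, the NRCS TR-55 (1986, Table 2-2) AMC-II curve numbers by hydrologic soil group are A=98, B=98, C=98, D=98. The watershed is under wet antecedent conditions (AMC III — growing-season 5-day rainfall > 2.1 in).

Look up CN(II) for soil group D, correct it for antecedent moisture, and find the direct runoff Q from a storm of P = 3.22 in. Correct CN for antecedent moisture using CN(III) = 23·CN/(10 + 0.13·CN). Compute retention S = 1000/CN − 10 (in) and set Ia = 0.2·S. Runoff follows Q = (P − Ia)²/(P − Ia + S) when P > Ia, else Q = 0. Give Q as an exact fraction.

NRCS table: paved parking, roofs, soil group D → CN(II) = 98
Adjust CN=98 to AMC III: 23·98/(10 + 0.13·98) → 2254 ÷ (1137/50) = 112700/1137 ≈ 99.120
S = 1000/(112700/1137) − 10 = 100/1127 in ≈ 0.089 in
Ia = 0.2·(100/1127) = 20/1127 in ≈ 0.018 in
Since P=3.220 > Ia=0.018: effective rainfall P−Ia = 180447/56350 in
Runoff Q = (P−Ia)²/(P−Ia+S) = (3.202)²/(3.202+0.089) = 32561119809/10449938450 ≈ 3.116 in

Q = 32561119809/10449938450 in ≈ 3.116 in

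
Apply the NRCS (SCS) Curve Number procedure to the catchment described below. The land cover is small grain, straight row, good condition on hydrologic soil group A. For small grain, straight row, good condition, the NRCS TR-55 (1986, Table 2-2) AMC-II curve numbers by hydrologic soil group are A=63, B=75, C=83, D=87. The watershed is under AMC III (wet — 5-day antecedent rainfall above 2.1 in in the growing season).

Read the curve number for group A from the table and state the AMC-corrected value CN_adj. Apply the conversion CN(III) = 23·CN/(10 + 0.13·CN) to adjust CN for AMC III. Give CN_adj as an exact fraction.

NRCS table: small grain, straight row, good condition, soil group A → CN(II) = 63
Wet (AMC III): CN(III) = 23·63/(10 + 0.13·63) = 1449/(1819/100) = 144900/1819 ≈ 79.659

CN_adj = 144900/1819 ≈ 79.659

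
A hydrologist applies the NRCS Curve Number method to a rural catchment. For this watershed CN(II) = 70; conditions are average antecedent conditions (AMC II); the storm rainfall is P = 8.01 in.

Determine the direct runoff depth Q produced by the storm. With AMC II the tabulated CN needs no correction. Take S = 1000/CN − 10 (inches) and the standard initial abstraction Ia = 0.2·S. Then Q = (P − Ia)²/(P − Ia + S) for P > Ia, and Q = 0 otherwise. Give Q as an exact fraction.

Average conditions: CN = 70 (no AMC adjustment).
Retention S: 1000/CN − 10 with CN=70.000 → S = 30/7 ≈ 4.286 in
Ia = 0.2·(30/7) = 6/7 in ≈ 0.857 in
Since P=8.010 > Ia=0.857: effective rainfall P−Ia = 5007/700 in
Q: (5007/700)² ÷ (8007/700) = 8356683/1868300 in (≈ 4.473 in)

Q = 8356683/1868300 in ≈ 4.473 in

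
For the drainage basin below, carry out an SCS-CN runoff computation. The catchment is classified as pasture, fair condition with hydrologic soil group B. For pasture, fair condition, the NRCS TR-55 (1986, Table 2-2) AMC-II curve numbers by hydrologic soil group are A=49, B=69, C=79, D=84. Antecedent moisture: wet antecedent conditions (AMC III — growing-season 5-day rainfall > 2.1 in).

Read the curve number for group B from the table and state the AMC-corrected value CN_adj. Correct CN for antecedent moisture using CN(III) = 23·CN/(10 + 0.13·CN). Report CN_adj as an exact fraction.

NRCS table: pasture, fair condition, soil group B → CN(II) = 69
CN(III) from CN(II)=69: (23·69)/(10 + 0.13·69) = 158700/1897 ≈ 83.658

CN_adj = 158700/1897 ≈ 83.658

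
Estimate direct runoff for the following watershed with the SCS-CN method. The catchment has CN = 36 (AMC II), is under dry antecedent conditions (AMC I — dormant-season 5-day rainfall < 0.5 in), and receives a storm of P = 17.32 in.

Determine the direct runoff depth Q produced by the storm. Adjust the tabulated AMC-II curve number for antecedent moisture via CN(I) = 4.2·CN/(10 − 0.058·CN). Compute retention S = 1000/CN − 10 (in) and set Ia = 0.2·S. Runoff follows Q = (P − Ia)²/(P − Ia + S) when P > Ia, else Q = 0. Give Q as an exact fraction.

Q = 1750334569/1142679825 in ≈ 1.532 in

Adjust CN=36 to AMC I: 4.2·36/(10 − 0.058·36) → (756/5) ÷ (989/125) = 18900/989 ≈ 19.110
S = 1000/(18900/989) − 10 = 8000/189 in ≈ 42.328 in
Ia = 0.2S: 0.2·42.328 = 8.466 in (exactly 1600/189)
Since P=17.320 > Ia=8.466: effective rainfall P−Ia = 41837/4725 in
Runoff Q = (P−Ia)²/(P−Ia+S) = (8.854)²/(8.854+42.328) = 1750334569/1142679825 ≈ 1.532 in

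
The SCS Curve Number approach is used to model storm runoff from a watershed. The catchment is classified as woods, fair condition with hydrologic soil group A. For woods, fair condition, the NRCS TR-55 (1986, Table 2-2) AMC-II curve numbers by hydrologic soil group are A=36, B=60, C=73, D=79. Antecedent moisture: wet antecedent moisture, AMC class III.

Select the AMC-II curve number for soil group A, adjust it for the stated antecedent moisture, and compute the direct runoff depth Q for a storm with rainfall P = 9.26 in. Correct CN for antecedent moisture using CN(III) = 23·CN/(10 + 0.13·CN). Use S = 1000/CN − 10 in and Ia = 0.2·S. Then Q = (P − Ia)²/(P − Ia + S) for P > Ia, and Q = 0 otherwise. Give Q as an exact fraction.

Q = 6374585281/1654354350 in ≈ 3.853 in

NRCS table: woods, fair condition, soil group A → CN(II) = 36
Wet (AMC III): CN(III) = 23·36/(10 + 0.13·36) = 828/(367/25) = 20700/367 ≈ 56.403
Retention S: 1000/CN − 10 with CN=56.403 → S = 1600/207 ≈ 7.729 in
Ia = 0.2S: 0.2·7.729 = 1.546 in (exactly 320/207)
P − Ia = 9.260 − 1.546 = 79841/10350 ≈ 7.714 in (> 0, runoff occurs)
Q: (79841/10350)² ÷ (159841/10350) = 6374585281/1654354350 in (≈ 3.853 in)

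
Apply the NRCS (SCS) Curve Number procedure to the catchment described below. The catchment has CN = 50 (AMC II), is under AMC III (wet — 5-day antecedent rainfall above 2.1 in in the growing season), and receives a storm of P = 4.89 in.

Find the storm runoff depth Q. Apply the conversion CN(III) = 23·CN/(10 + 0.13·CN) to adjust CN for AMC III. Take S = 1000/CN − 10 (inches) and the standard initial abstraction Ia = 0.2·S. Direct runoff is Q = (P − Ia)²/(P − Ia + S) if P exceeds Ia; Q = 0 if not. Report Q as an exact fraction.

CN(III) from CN(II)=50: (23·50)/(10 + 0.13·50) = 2300/33 ≈ 69.697
Retention S: 1000/CN − 10 with CN=69.697 → S = 100/23 ≈ 4.348 in
Ia = 0.2S: 0.2·4.348 = 0.870 in (exactly 20/23)
Since P=4.890 > Ia=0.870: effective rainfall P−Ia = 9247/2300 in
Q = (9247/2300)²/((9247/2300) + 100/23) = (85507009/5290000)/(19247/2300) = 85507009/44268100 in ≈ 1.932 in

Q = 85507009/44268100 in ≈ 1.932 in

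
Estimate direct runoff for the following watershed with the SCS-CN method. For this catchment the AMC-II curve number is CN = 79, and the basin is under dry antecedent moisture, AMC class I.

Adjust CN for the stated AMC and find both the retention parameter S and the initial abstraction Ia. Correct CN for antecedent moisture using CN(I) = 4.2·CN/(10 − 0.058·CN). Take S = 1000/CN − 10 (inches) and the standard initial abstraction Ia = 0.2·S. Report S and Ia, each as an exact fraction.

S = 500/79 in ≈ 6.329 in; Ia = 100/79 in ≈ 1.266 in

CN(I) from CN(II)=79: (4.2·79)/(10 − 0.058·79) = 7900/129 ≈ 61.240
S = 1000/(7900/129) − 10 = 500/79 in ≈ 6.329 in
Initial abstraction Ia = S/5 = (500/79)/5 = 100/79 ≈ 1.266 in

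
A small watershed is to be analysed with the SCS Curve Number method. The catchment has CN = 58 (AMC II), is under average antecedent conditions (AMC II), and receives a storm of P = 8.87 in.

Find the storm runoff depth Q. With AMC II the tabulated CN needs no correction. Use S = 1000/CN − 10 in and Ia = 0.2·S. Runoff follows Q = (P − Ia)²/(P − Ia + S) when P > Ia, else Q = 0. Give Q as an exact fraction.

Q = 463239529/123316700 in ≈ 3.757 in

AMC II — tabulated CN = 58 applies directly.
S = 1000/58 − 10 = 210/29 in ≈ 7.241 in
Ia = 0.2·(210/29) = 42/29 in ≈ 1.448 in
P − Ia = 8.870 − 1.448 = 21523/2900 ≈ 7.422 in (> 0, runoff occurs)
Runoff Q = (P−Ia)²/(P−Ia+S) = (7.422)²/(7.422+7.241) = 463239529/123316700 ≈ 3.757 in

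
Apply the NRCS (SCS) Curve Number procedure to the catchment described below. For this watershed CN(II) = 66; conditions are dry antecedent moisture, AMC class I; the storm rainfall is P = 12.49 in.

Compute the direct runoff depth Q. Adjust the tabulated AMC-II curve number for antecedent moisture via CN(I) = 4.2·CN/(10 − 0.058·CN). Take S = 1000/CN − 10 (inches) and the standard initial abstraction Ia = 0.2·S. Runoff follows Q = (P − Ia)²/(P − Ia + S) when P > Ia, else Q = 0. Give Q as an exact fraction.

CN(I) from CN(II)=66: (4.2·66)/(10 − 0.058·66) = 69300/1543 ≈ 44.913
S = 1000/(69300/1543) − 10 = 8500/693 in ≈ 12.266 in
Ia = 0.2·(8500/693) = 1700/693 in ≈ 2.453 in
P − Ia = 12.490 − 2.453 = 695557/69300 ≈ 10.037 in (> 0, runoff occurs)
Q: (695557/69300)² ÷ (1545557/69300) = 483799540249/107107100100 in (≈ 4.517 in)

Q = 483799540249/107107100100 in ≈ 4.517 in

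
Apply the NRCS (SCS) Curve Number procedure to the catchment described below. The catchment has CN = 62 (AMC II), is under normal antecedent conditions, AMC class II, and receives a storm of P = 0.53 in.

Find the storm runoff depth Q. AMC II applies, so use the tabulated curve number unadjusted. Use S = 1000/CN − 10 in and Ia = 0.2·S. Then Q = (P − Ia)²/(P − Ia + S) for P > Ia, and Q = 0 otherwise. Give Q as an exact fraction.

CN(II) = 62; AMC II needs no correction.
S = 1000/62 − 10 = 190/31 in ≈ 6.129 in
Ia = 0.2S: 0.2·6.129 = 1.226 in (exactly 38/31)
P = 0.530 ≤ Ia = 1.226 in: entire storm abstracted, Q = 0.

Q = 0 in ≈ 0.000 in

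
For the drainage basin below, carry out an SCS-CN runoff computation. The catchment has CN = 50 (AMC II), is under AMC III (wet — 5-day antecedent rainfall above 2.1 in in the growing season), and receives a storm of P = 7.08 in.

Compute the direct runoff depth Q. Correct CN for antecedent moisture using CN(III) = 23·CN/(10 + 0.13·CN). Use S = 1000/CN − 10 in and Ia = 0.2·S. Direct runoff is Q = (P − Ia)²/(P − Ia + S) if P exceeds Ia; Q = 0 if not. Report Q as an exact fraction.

Wet (AMC III): CN(III) = 23·50/(10 + 0.13·50) = 1150/(33/2) = 2300/33 ≈ 69.697
S = 1000/(2300/33) − 10 = 100/23 in ≈ 4.348 in
Initial abstraction Ia = S/5 = (100/23)/5 = 20/23 ≈ 0.870 in
Since P=7.080 > Ia=0.870: effective rainfall P−Ia = 3571/575 in
Runoff Q = (P−Ia)²/(P−Ia+S) = (6.210)²/(6.210+4.348) = 12752041/3490825 ≈ 3.653 in

Q = 12752041/3490825 in ≈ 3.653 in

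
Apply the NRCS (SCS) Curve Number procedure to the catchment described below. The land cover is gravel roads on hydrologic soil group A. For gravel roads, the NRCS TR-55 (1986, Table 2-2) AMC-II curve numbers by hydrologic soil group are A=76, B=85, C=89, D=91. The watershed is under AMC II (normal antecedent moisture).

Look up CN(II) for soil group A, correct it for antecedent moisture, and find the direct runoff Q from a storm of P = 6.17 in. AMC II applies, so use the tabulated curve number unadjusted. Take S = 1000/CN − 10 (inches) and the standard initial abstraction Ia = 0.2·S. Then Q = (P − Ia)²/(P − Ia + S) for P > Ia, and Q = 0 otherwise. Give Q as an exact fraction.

NRCS table: gravel roads, soil group A → CN(II) = 76
CN(II) = 76; AMC II needs no correction.
Retention S: 1000/CN − 10 with CN=76.000 → S = 60/19 ≈ 3.158 in
Ia = 0.2·(60/19) = 12/19 in ≈ 0.632 in
P − Ia = 6.170 − 0.632 = 10523/1900 ≈ 5.538 in (> 0, runoff occurs)
Q: (10523/1900)² ÷ (16523/1900) = 110733529/31393700 in (≈ 3.527 in)

Q = 110733529/31393700 in ≈ 3.527 in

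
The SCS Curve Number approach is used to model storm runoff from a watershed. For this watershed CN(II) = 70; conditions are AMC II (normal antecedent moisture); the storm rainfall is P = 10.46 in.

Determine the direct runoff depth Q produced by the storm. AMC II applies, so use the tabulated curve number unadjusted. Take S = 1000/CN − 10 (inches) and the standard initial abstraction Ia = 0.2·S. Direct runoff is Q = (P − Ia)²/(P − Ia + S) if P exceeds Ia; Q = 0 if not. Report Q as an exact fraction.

Q = 11296321/1701350 in ≈ 6.640 in

Average conditions: CN = 70 (no AMC adjustment).
S = 1000/70 − 10 = 30/7 in ≈ 4.286 in
Initial abstraction Ia = S/5 = (30/7)/5 = 6/7 ≈ 0.857 in
Excess rainfall: 10.460 − 0.857 = 9.603 in; P > Ia so Q > 0
Runoff Q = (P−Ia)²/(P−Ia+S) = (9.603)²/(9.603+4.286) = 11296321/1701350 ≈ 6.640 in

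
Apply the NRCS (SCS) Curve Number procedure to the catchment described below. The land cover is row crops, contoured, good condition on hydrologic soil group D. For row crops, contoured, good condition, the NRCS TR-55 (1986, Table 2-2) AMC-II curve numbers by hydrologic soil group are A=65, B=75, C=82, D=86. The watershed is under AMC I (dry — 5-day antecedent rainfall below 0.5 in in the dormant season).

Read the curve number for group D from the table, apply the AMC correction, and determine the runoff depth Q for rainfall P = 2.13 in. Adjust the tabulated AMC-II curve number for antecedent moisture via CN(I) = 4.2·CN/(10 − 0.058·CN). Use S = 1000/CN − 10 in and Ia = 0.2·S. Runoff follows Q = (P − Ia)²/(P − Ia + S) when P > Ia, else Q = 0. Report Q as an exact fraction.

Q = 305445529/870453300 in ≈ 0.351 in

NRCS table: row crops, contoured, good condition, soil group D → CN(II) = 86
Adjust CN=86 to AMC I: 4.2·86/(10 − 0.058·86) → (1806/5) ÷ (1253/250) = 12900/179 ≈ 72.067
Retention S: 1000/CN − 10 with CN=72.067 → S = 500/129 ≈ 3.876 in
Ia = 0.2·(500/129) = 100/129 in ≈ 0.775 in
Since P=2.130 > Ia=0.775: effective rainfall P−Ia = 17477/12900 in
Runoff Q = (P−Ia)²/(P−Ia+S) = (1.355)²/(1.355+3.876) = 305445529/870453300 ≈ 0.351 in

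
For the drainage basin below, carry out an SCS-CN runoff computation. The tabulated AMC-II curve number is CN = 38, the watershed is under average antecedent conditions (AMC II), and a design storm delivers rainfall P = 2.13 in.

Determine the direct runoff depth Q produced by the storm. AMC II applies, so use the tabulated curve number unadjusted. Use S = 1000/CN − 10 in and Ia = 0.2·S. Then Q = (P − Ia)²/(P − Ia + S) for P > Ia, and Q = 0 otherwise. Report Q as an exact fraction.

Q = 0 in ≈ 0.000 in

AMC II — tabulated CN = 38 applies directly.
Retention S: 1000/CN − 10 with CN=38.000 → S = 310/19 ≈ 16.316 in
Ia = 0.2S: 0.2·16.316 = 3.263 in (exactly 62/19)
P = 2.130 ≤ Ia = 3.263 in: entire storm abstracted, Q = 0.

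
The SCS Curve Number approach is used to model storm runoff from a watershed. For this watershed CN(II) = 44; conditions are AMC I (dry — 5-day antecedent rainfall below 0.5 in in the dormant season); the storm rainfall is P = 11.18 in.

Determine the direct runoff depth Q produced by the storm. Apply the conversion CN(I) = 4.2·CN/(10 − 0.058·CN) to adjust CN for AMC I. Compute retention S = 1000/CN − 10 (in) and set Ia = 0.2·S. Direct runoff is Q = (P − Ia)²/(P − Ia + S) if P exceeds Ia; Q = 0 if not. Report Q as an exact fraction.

Q = 71351809/96437550 in ≈ 0.740 in

Dry (AMC I): CN(I) = 4.2·44/(10 − 0.058·44) = (924/5)/(931/125) = 3300/133 ≈ 24.812
Max retention: S = 1000/(3300/133) − 10 = 1000/33 in (≈ 30.303 in)
Ia = 0.2·(1000/33) = 200/33 in ≈ 6.061 in
Since P=11.180 > Ia=6.061: effective rainfall P−Ia = 8447/1650 in
Q = (8447/1650)²/((8447/1650) + 1000/33) = (71351809/2722500)/(58447/1650) = 71351809/96437550 in ≈ 0.740 in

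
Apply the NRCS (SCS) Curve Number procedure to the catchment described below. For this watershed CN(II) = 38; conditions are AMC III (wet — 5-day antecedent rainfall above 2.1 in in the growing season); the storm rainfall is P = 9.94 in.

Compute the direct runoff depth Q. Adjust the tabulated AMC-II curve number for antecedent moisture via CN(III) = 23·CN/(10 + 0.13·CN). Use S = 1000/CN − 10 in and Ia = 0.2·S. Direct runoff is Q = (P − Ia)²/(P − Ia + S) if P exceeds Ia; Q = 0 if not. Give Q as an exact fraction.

CN(III) from CN(II)=38: (23·38)/(10 + 0.13·38) = 43700/747 ≈ 58.501
S = 1000/(43700/747) − 10 = 3100/437 in ≈ 7.094 in
Ia = 0.2·(3100/437) = 620/437 in ≈ 1.419 in
Since P=9.940 > Ia=1.419: effective rainfall P−Ia = 186189/21850 in
Q: (186189/21850)² ÷ (341189/21850) = 34666343721/7454979650 in (≈ 4.650 in)

Q = 34666343721/7454979650 in ≈ 4.650 in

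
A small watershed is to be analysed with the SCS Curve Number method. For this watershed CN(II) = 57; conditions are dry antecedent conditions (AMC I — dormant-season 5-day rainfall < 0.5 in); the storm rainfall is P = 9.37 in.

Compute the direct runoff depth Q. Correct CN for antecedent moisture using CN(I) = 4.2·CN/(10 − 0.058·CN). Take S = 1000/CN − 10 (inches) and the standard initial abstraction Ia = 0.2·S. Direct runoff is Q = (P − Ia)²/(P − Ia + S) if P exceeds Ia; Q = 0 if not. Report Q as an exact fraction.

Dry (AMC I): CN(I) = 4.2·57/(10 − 0.058·57) = (1197/5)/(3347/500) = 119700/3347 ≈ 35.763
Max retention: S = 1000/(119700/3347) − 10 = 21500/1197 in (≈ 17.962 in)
Ia = 0.2·(21500/1197) = 4300/1197 in ≈ 3.592 in
P − Ia = 9.370 − 3.592 = 691589/119700 ≈ 5.778 in (> 0, runoff occurs)
Q: (691589/119700)² ÷ (2841589/119700) = 478295344921/340138203300 in (≈ 1.406 in)

Q = 478295344921/340138203300 in ≈ 1.406 in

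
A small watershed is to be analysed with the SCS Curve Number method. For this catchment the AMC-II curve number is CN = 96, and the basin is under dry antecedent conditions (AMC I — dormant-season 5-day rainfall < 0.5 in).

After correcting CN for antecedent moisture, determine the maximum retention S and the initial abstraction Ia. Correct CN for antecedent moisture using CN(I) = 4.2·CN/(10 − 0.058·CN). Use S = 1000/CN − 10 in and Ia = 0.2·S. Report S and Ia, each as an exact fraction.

CN(I) from CN(II)=96: (4.2·96)/(10 − 0.058·96) = 25200/277 ≈ 90.975
Retention S: 1000/CN − 10 with CN=90.975 → S = 125/126 ≈ 0.992 in
Ia = 0.2·(125/126) = 25/126 in ≈ 0.198 in

S = 125/126 in ≈ 0.992 in; Ia = 25/126 in ≈ 0.198 in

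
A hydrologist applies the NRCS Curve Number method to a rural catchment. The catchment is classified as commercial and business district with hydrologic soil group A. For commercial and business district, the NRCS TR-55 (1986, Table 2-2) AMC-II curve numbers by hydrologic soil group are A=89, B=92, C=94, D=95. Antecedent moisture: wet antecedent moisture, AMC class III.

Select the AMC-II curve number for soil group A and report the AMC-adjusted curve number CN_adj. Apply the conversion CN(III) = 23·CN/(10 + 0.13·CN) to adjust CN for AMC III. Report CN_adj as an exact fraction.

NRCS table: commercial and business district, soil group A → CN(II) = 89
CN(III) from CN(II)=89: (23·89)/(10 + 0.13·89) = 204700/2157 ≈ 94.900

CN_adj = 204700/2157 ≈ 94.900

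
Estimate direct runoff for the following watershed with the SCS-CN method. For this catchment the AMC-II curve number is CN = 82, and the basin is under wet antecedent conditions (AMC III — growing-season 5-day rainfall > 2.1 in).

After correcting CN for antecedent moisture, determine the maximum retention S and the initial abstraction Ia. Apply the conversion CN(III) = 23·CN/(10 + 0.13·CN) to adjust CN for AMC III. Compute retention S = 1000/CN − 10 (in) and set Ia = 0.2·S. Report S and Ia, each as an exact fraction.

Wet (AMC III): CN(III) = 23·82/(10 + 0.13·82) = 1886/(1033/50) = 94300/1033 ≈ 91.288
S = 1000/(94300/1033) − 10 = 900/943 in ≈ 0.954 in
Ia = 0.2·(900/943) = 180/943 in ≈ 0.191 in

S = 900/943 in ≈ 0.954 in; Ia = 180/943 in ≈ 0.191 in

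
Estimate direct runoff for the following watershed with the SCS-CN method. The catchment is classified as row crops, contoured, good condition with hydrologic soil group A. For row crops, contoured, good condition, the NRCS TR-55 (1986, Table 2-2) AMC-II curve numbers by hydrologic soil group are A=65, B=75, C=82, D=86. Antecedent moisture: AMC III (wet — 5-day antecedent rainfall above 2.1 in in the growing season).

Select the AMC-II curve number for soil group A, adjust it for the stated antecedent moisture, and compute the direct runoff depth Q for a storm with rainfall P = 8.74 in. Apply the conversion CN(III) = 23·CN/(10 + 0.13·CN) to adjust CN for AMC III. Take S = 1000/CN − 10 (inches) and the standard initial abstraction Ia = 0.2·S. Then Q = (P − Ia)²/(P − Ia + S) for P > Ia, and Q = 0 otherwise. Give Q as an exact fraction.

NRCS table: row crops, contoured, good condition, soil group A → CN(II) = 65
Wet (AMC III): CN(III) = 23·65/(10 + 0.13·65) = 1495/(369/20) = 29900/369 ≈ 81.030
S = 1000/(29900/369) − 10 = 700/299 in ≈ 2.341 in
Initial abstraction Ia = S/5 = (700/299)/5 = 140/299 ≈ 0.468 in
Excess rainfall: 8.740 − 0.468 = 8.272 in; P > Ia so Q > 0
Q: (123663/14950)² ÷ (158663/14950) = 15292537569/2372011850 in (≈ 6.447 in)

Q = 15292537569/2372011850 in ≈ 6.447 in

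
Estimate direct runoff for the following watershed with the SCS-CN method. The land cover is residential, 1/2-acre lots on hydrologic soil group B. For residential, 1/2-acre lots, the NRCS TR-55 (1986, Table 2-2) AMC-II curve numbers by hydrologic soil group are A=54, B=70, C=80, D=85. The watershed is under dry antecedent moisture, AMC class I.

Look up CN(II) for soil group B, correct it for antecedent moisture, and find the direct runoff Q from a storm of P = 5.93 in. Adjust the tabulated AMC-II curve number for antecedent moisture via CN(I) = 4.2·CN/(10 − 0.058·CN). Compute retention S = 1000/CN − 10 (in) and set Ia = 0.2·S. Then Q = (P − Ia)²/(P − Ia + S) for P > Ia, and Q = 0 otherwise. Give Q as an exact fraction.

Q = 363169249/338379300 in ≈ 1.073 in

NRCS table: residential, 1/2-acre lots, soil group B → CN(II) = 70
Dry (AMC I): CN(I) = 4.2·70/(10 − 0.058·70) = 294/(297/50) = 4900/99 ≈ 49.495
S = 1000/(4900/99) − 10 = 500/49 in ≈ 10.204 in
Ia = 0.2·(500/49) = 100/49 in ≈ 2.041 in
Since P=5.930 > Ia=2.041: effective rainfall P−Ia = 19057/4900 in
Q = (19057/4900)²/((19057/4900) + 500/49) = (363169249/24010000)/(69057/4900) = 363169249/338379300 in ≈ 1.073 in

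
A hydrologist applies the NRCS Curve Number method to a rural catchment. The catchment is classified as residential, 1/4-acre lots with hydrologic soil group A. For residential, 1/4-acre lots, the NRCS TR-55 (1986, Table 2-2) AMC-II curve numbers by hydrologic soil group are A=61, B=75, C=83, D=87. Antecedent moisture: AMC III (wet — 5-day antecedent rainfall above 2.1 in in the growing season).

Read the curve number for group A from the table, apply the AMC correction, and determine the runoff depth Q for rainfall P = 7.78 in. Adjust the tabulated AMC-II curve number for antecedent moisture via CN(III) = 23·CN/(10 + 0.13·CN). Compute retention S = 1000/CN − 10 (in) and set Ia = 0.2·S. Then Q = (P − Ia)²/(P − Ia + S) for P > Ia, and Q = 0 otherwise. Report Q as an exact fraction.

NRCS table: residential, 1/4-acre lots, soil group A → CN(II) = 61
Adjust CN=61 to AMC III: 23·61/(10 + 0.13·61) → 1403 ÷ (1793/100) = 140300/1793 ≈ 78.249
S = 1000/(140300/1793) − 10 = 3900/1403 in ≈ 2.780 in
Ia = 0.2·(3900/1403) = 780/1403 in ≈ 0.556 in
P − Ia = 7.780 − 0.556 = 506767/70150 ≈ 7.224 in (> 0, runoff occurs)
Q: (506767/70150)² ÷ (701767/70150) = 256812792289/49228955050 in (≈ 5.217 in)

Q = 256812792289/49228955050 in ≈ 5.217 in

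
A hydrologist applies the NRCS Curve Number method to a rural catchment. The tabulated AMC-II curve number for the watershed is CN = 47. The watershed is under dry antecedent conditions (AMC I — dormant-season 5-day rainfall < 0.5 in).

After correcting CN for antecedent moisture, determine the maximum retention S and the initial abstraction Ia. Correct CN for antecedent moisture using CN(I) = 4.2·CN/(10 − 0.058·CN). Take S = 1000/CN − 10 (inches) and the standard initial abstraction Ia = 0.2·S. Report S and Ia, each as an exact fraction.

Adjust CN=47 to AMC I: 4.2·47/(10 − 0.058·47) → (987/5) ÷ (3637/500) = 98700/3637 ≈ 27.138
Max retention: S = 1000/(98700/3637) − 10 = 26500/987 in (≈ 26.849 in)
Ia = 0.2·(26500/987) = 5300/987 in ≈ 5.370 in

S = 26500/987 in ≈ 26.849 in; Ia = 5300/987 in ≈ 5.370 in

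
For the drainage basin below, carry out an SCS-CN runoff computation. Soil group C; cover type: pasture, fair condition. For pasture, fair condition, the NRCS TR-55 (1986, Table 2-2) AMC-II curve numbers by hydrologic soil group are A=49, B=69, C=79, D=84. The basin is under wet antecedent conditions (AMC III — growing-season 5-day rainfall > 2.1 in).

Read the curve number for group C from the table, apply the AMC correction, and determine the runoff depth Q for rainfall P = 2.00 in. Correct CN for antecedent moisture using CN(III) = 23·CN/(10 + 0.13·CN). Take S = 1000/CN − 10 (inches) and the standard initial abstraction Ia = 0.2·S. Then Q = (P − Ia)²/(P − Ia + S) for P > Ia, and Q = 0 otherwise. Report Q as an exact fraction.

NRCS table: pasture, fair condition, soil group C → CN(II) = 79
Wet (AMC III): CN(III) = 23·79/(10 + 0.13·79) = 1817/(2027/100) = 181700/2027 ≈ 89.640
Max retention: S = 1000/(181700/2027) − 10 = 2100/1817 in (≈ 1.156 in)
Ia = 0.2S: 0.2·1.156 = 0.231 in (exactly 420/1817)
Since P=2.000 > Ia=0.231: effective rainfall P−Ia = 3214/1817 in
Runoff Q = (P−Ia)²/(P−Ia+S) = (1.769)²/(1.769+1.156) = 5164898/4827769 ≈ 1.070 in

Q = 5164898/4827769 in ≈ 1.070 in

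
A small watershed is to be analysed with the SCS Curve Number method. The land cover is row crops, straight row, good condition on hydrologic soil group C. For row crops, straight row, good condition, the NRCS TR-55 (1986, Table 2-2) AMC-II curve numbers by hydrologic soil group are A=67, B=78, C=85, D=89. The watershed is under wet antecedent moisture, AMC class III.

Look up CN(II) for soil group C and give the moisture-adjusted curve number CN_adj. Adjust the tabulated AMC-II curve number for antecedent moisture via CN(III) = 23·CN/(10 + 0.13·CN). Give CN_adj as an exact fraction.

NRCS table: row crops, straight row, good condition, soil group C → CN(II) = 85
Wet (AMC III): CN(III) = 23·85/(10 + 0.13·85) = 1955/(421/20) = 39100/421 ≈ 92.874

CN_adj = 39100/421 ≈ 92.874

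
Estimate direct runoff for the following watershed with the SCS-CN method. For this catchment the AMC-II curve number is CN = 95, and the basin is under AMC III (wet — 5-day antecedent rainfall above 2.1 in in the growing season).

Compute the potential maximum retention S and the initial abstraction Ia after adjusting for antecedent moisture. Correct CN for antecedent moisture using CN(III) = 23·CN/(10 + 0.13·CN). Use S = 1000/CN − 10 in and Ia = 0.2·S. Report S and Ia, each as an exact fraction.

Adjust CN=95 to AMC III: 23·95/(10 + 0.13·95) → 2185 ÷ (447/20) = 43700/447 ≈ 97.763
Retention S: 1000/CN − 10 with CN=97.763 → S = 100/437 ≈ 0.229 in
Ia = 0.2S: 0.2·0.229 = 0.046 in (exactly 20/437)

S = 100/437 in ≈ 0.229 in; Ia = 20/437 in ≈ 0.046 in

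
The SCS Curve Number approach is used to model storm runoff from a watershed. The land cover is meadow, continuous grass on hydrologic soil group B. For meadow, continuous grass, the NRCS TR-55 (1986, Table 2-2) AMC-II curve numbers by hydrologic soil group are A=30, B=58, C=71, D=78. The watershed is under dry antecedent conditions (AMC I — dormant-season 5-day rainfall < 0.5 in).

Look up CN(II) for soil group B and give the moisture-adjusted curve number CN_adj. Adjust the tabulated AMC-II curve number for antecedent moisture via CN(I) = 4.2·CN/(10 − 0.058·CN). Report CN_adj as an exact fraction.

CN_adj = 2900/79 ≈ 36.709

NRCS table: meadow, continuous grass, soil group B → CN(II) = 58
CN(I) from CN(II)=58: (4.2·58)/(10 − 0.058·58) = 2900/79 ≈ 36.709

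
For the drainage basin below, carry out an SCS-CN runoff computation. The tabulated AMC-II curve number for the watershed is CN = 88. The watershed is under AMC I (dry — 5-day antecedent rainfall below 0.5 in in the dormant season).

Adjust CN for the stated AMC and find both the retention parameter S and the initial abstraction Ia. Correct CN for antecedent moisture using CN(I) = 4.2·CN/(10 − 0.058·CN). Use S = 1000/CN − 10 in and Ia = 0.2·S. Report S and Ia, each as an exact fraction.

S = 250/77 in ≈ 3.247 in; Ia = 50/77 in ≈ 0.649 in

Adjust CN=88 to AMC I: 4.2·88/(10 − 0.058·88) → (1848/5) ÷ (612/125) = 3850/51 ≈ 75.490
Retention S: 1000/CN − 10 with CN=75.490 → S = 250/77 ≈ 3.247 in
Initial abstraction Ia = S/5 = (250/77)/5 = 50/77 ≈ 0.649 in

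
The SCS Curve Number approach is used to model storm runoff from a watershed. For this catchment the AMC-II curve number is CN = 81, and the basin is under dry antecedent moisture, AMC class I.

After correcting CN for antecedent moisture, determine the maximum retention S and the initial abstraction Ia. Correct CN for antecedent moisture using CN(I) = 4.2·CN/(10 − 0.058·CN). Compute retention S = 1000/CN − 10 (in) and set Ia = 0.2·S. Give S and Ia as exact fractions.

S = 9500/1701 in ≈ 5.585 in; Ia = 1900/1701 in ≈ 1.117 in

Dry (AMC I): CN(I) = 4.2·81/(10 − 0.058·81) = (1701/5)/(2651/500) = 170100/2651 ≈ 64.164
Max retention: S = 1000/(170100/2651) − 10 = 9500/1701 in (≈ 5.585 in)
Ia = 0.2·(9500/1701) = 1900/1701 in ≈ 1.117 in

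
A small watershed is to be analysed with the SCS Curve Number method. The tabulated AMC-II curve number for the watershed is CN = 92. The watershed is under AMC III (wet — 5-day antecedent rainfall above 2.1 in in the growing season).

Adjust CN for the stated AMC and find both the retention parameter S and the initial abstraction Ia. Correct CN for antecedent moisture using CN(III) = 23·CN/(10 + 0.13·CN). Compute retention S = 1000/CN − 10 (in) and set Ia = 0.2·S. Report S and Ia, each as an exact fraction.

CN(III) from CN(II)=92: (23·92)/(10 + 0.13·92) = 52900/549 ≈ 96.357
S = 1000/(52900/549) − 10 = 200/529 in ≈ 0.378 in
Ia = 0.2S: 0.2·0.378 = 0.076 in (exactly 40/529)

S = 200/529 in ≈ 0.378 in; Ia = 40/529 in ≈ 0.076 in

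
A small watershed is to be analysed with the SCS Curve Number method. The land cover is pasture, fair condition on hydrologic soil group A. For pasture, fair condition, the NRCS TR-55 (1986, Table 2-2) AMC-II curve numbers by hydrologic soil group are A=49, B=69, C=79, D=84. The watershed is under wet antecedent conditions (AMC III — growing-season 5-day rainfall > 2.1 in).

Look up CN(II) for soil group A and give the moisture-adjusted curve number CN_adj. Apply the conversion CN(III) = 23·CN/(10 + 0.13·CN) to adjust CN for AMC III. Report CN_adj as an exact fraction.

NRCS table: pasture, fair condition, soil group A → CN(II) = 49
CN(III) from CN(II)=49: (23·49)/(10 + 0.13·49) = 112700/1637 ≈ 68.845

CN_adj = 112700/1637 ≈ 68.845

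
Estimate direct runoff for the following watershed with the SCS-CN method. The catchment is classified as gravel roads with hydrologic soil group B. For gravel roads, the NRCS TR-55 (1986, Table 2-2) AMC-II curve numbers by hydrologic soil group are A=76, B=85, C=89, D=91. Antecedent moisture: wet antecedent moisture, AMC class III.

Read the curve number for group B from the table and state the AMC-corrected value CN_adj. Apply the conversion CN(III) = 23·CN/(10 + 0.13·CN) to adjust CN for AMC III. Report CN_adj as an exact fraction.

CN_adj = 39100/421 ≈ 92.874

NRCS table: gravel roads, soil group B → CN(II) = 85
CN(III) from CN(II)=85: (23·85)/(10 + 0.13·85) = 39100/421 ≈ 92.874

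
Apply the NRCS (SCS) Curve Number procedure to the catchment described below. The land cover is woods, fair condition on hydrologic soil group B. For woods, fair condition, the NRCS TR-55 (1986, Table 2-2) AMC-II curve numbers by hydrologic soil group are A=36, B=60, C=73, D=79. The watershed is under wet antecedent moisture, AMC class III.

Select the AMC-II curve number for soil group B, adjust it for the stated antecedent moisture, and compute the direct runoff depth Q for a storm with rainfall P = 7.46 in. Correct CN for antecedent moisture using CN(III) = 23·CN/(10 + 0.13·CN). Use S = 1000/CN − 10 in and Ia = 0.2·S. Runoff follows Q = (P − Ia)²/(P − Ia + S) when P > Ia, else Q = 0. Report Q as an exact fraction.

NRCS table: woods, fair condition, soil group B → CN(II) = 60
CN(III) from CN(II)=60: (23·60)/(10 + 0.13·60) = 6900/89 ≈ 77.528
Max retention: S = 1000/(6900/89) − 10 = 200/69 in (≈ 2.899 in)
Ia = 0.2·(200/69) = 40/69 in ≈ 0.580 in
Excess rainfall: 7.460 − 0.580 = 6.880 in; P > Ia so Q > 0
Runoff Q = (P−Ia)²/(P−Ia+S) = (6.880)²/(6.880+2.899) = 563445169/116392650 ≈ 4.841 in

Q = 563445169/116392650 in ≈ 4.841 in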